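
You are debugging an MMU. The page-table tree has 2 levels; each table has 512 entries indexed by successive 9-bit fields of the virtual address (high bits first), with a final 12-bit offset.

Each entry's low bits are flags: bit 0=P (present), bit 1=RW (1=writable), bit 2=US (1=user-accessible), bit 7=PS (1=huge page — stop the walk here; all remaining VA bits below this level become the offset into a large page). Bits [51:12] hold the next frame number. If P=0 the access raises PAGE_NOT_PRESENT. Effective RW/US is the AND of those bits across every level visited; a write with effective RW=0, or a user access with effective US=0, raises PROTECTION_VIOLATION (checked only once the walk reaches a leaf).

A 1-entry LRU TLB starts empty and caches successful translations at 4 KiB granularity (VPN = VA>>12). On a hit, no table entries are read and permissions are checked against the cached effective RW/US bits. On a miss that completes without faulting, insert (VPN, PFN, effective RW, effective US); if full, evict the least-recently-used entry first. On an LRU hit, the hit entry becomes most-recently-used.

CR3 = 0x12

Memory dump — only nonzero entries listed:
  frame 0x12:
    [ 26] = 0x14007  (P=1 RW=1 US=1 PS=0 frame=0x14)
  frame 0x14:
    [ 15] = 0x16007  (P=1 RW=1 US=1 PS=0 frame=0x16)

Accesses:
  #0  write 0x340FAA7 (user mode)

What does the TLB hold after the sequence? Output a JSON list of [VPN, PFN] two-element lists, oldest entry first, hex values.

Per-access translation:
#0 VA=0x340FAA7 (w,user):
  [0] read 0x12 idx=26: raw=0x14007 flags P=1 W=1 U=1 S=0
  [1] read 0x14 idx=15: raw=0x16007 flags P=1 W=1 U=1 S=0
  ✓ 0x16AA7  — 2 lookups

TLB: [["0x340F", "0x16"]]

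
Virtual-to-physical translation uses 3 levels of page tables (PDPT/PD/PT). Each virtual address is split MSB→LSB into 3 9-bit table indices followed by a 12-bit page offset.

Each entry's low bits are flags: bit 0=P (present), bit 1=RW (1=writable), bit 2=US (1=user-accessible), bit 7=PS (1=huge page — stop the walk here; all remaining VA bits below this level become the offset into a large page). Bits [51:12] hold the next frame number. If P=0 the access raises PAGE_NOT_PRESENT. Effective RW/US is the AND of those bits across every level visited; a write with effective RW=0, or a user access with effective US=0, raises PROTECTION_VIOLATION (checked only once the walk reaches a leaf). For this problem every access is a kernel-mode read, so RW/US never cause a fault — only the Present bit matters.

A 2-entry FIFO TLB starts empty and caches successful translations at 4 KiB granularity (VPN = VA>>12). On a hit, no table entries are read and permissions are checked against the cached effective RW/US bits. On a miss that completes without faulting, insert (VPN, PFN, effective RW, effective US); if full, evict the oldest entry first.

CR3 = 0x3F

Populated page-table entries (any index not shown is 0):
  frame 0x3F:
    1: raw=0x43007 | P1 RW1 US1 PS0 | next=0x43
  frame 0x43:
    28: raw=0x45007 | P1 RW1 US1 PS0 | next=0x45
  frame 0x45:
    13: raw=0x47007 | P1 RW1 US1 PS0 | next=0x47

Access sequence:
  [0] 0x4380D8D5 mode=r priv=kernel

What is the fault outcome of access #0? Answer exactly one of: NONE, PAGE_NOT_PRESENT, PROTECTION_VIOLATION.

Trace:
#0 VA=0x4380D8D5 (r,kernel):
  L0 @0x3F[1] → 0x43007  P=1,RW=1,US=1,PS=0
  L1 @0x43[28] → 0x45007  P=1,RW=1,US=1,PS=0
  L2 @0x45[13] → 0x47007  P=1,RW=1,US=1,PS=0
  ✓ 0x478D5  — 3 lookups

Access #0 fault: NONE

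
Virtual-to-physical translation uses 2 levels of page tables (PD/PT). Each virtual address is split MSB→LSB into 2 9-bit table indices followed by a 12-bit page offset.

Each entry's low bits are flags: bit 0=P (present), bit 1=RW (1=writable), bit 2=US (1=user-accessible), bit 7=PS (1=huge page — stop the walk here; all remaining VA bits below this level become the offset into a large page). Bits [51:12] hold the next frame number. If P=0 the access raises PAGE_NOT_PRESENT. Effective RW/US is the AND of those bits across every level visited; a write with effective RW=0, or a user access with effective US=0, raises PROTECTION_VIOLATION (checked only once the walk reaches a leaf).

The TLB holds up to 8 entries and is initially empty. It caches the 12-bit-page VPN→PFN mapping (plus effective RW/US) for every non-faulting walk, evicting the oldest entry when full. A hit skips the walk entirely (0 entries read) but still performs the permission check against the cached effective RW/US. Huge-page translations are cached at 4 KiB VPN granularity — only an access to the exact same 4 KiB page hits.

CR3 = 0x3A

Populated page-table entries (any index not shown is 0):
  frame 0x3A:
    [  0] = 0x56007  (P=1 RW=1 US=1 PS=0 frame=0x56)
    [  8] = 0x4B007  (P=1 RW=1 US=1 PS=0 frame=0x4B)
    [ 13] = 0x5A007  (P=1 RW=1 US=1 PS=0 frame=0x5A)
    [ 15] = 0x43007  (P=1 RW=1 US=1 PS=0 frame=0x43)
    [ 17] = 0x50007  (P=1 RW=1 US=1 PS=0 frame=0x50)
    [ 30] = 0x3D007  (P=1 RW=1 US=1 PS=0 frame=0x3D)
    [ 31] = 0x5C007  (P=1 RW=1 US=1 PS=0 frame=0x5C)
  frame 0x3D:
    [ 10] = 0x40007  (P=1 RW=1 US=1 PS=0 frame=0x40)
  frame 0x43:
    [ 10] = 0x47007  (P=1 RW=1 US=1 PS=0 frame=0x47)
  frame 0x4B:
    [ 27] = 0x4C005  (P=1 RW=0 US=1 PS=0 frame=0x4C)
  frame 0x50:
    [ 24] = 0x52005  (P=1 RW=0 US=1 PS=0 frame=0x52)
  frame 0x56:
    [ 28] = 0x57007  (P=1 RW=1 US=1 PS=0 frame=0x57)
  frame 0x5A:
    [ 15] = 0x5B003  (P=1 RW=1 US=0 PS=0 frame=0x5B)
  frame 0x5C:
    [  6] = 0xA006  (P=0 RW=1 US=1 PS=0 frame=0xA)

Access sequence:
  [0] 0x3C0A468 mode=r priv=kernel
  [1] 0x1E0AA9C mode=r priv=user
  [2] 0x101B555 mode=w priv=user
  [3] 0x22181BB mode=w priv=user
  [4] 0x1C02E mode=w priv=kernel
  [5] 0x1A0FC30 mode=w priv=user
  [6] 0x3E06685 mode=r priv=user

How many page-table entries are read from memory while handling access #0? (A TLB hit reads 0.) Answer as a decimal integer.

Per-access translation:
#0 VA=0x3C0A468 (r,kernel):
  L0 @0x3A[30] → 0x3D007  P=1,RW=1,US=1,PS=0
  L1 @0x3D[10] → 0x40007  P=1,RW=1,US=1,PS=0
  ✓ 0x40468  — 2 lookups
#1 VA=0x1E0AA9C (r,user):
  L0 @0x3A[15] → 0x43007  P=1,RW=1,US=1,PS=0
  L1 @0x43[10] → 0x47007  P=1,RW=1,US=1,PS=0
  ✓ 0x47A9C  — 2 lookups
#2 VA=0x101B555 (w,user):
  L0 @0x3A[8] → 0x4B007  P=1,RW=1,US=1,PS=0
  L1 @0x4B[27] → 0x4C005  P=1,RW=0,US=1,PS=0
  → PROTECTION_VIOLATION  (2 entries read)
#3 VA=0x22181BB (w,user):
  L0 @0x3A[17] → 0x50007  P=1,RW=1,US=1,PS=0
  L1 @0x50[24] → 0x52005  P=1,RW=0,US=1,PS=0
  → PROTECTION_VIOLATION  (2 entries read)
#4 VA=0x1C02E (w,kernel):
  L0 @0x3A[0] → 0x56007  P=1,RW=1,US=1,PS=0
  L1 @0x56[28] → 0x57007  P=1,RW=1,US=1,PS=0
  ✓ 0x5702E  — 2 lookups
#5 VA=0x1A0FC30 (w,user):
  L0 @0x3A[13] → 0x5A007  P=1,RW=1,US=1,PS=0
  L1 @0x5A[15] → 0x5B003  P=1,RW=1,US=0,PS=0
  → PROTECTION_VIOLATION  (2 entries read)
#6 VA=0x3E06685 (r,user):
  L0 @0x3A[31] → 0x5C007  P=1,RW=1,US=1,PS=0
  L1 @0x5C[6] → 0xA006  P=0,RW=1,US=1,PS=0
  → PAGE_NOT_PRESENT  (2 entries read)

Entries read for #0: 2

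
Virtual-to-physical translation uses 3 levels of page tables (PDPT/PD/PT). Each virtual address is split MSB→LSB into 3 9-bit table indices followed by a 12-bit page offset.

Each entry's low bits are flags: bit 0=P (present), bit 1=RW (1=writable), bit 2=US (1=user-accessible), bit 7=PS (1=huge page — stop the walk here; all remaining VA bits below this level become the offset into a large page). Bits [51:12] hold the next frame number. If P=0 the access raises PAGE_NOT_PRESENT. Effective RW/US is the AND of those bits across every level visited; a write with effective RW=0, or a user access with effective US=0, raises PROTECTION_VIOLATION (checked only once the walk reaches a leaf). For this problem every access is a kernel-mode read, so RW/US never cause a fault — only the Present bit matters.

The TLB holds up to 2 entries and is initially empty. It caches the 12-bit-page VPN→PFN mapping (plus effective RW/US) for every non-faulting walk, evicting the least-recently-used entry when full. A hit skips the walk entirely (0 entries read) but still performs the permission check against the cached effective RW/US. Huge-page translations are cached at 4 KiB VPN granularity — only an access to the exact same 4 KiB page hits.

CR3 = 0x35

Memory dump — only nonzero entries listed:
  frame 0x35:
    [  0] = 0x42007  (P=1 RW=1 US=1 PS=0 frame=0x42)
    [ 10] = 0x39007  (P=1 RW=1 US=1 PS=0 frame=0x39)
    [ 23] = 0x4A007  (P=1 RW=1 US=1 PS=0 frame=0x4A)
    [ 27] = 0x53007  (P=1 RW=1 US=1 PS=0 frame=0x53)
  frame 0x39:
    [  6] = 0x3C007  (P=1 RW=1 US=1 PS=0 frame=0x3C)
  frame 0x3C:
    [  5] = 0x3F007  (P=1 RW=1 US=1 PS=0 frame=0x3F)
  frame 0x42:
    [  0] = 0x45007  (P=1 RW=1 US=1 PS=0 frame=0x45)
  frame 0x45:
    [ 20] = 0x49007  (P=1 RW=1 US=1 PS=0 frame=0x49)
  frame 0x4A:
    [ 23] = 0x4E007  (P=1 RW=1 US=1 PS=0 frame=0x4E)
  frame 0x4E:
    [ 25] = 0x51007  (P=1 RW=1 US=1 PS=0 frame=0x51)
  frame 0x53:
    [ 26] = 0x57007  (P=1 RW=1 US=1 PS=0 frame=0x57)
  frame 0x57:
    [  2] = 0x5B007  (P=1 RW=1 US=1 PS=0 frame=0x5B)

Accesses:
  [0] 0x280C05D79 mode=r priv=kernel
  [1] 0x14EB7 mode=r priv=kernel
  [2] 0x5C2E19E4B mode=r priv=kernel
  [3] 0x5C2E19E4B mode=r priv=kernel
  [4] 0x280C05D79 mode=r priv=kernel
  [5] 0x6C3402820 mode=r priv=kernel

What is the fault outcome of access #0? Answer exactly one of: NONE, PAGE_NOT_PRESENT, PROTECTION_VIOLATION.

Trace:
#0 VA=0x280C05D79 (r,kernel):
  [0] read 0x35 idx=10: raw=0x39007 flags P=1 W=1 U=1 S=0
  [1] read 0x39 idx=6: raw=0x3C007 flags P=1 W=1 U=1 S=0
  [2] read 0x3C idx=5: raw=0x3F007 flags P=1 W=1 U=1 S=0
  → PA=0x3FD79  (3 entries read)
#1 VA=0x14EB7 (r,kernel):
  [0] read 0x35 idx=0: raw=0x42007 flags P=1 W=1 U=1 S=0
  [1] read 0x42 idx=0: raw=0x45007 flags P=1 W=1 U=1 S=0
  [2] read 0x45 idx=20: raw=0x49007 flags P=1 W=1 U=1 S=0
  → PA=0x49EB7  (3 entries read)
#2 VA=0x5C2E19E4B (r,kernel):
  [0] read 0x35 idx=23: raw=0x4A007 flags P=1 W=1 U=1 S=0
  [1] read 0x4A idx=23: raw=0x4E007 flags P=1 W=1 U=1 S=0
  [2] read 0x4E idx=25: raw=0x51007 flags P=1 W=1 U=1 S=0
  → PA=0x51E4B  (3 entries read)
#3 VA=0x5C2E19E4B (r,kernel):
  TLB hit vpn=0x5C2E19 → PA=0x51E4B
#4 VA=0x280C05D79 (r,kernel):
  [0] read 0x35 idx=10: raw=0x39007 flags P=1 W=1 U=1 S=0
  [1] read 0x39 idx=6: raw=0x3C007 flags P=1 W=1 U=1 S=0
  [2] read 0x3C idx=5: raw=0x3F007 flags P=1 W=1 U=1 S=0
  → PA=0x3FD79  (3 entries read)
#5 VA=0x6C3402820 (r,kernel):
  [0] read 0x35 idx=27: raw=0x53007 flags P=1 W=1 U=1 S=0
  [1] read 0x53 idx=26: raw=0x57007 flags P=1 W=1 U=1 S=0
  [2] read 0x57 idx=2: raw=0x5B007 flags P=1 W=1 U=1 S=0
  → PA=0x5B820  (3 entries read)

Access #0 fault: NONE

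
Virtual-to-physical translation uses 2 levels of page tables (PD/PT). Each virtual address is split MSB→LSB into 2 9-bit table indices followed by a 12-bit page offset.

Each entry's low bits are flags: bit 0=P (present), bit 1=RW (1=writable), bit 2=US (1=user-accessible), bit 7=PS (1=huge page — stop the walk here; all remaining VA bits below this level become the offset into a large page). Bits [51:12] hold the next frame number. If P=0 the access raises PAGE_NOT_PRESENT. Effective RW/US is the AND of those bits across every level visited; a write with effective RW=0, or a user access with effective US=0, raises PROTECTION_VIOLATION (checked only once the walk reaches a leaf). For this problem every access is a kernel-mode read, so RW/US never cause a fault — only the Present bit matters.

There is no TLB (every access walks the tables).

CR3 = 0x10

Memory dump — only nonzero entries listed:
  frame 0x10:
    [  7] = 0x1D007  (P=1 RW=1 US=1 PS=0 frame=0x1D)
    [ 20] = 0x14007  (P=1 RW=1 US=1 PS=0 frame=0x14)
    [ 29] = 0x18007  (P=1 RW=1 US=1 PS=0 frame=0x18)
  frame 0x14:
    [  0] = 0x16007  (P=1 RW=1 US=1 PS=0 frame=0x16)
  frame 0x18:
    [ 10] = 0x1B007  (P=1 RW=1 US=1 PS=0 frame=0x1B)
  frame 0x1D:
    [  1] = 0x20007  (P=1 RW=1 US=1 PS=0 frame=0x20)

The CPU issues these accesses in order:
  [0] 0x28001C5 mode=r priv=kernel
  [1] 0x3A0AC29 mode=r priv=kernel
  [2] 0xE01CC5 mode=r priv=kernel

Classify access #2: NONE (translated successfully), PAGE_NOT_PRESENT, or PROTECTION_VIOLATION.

Per-access translation:
#0 VA=0x28001C5 (r,kernel):
  L0: frame=0x10 idx=20 entry=0x14007 [P=1 RW=1 US=1 PS=0]
  L1: frame=0x14 idx=0 entry=0x16007 [P=1 RW=1 US=1 PS=0]
  → PA=0x161C5  (2 entries read)
#1 VA=0x3A0AC29 (r,kernel):
  L0: frame=0x10 idx=29 entry=0x18007 [P=1 RW=1 US=1 PS=0]
  L1: frame=0x18 idx=10 entry=0x1B007 [P=1 RW=1 US=1 PS=0]
  → PA=0x1BC29  (2 entries read)
#2 VA=0xE01CC5 (r,kernel):
  L0: frame=0x10 idx=7 entry=0x1D007 [P=1 RW=1 US=1 PS=0]
  L1: frame=0x1D idx=1 entry=0x20007 [P=1 RW=1 US=1 PS=0]
  → PA=0x20CC5  (2 entries read)

Access #2 fault: NONE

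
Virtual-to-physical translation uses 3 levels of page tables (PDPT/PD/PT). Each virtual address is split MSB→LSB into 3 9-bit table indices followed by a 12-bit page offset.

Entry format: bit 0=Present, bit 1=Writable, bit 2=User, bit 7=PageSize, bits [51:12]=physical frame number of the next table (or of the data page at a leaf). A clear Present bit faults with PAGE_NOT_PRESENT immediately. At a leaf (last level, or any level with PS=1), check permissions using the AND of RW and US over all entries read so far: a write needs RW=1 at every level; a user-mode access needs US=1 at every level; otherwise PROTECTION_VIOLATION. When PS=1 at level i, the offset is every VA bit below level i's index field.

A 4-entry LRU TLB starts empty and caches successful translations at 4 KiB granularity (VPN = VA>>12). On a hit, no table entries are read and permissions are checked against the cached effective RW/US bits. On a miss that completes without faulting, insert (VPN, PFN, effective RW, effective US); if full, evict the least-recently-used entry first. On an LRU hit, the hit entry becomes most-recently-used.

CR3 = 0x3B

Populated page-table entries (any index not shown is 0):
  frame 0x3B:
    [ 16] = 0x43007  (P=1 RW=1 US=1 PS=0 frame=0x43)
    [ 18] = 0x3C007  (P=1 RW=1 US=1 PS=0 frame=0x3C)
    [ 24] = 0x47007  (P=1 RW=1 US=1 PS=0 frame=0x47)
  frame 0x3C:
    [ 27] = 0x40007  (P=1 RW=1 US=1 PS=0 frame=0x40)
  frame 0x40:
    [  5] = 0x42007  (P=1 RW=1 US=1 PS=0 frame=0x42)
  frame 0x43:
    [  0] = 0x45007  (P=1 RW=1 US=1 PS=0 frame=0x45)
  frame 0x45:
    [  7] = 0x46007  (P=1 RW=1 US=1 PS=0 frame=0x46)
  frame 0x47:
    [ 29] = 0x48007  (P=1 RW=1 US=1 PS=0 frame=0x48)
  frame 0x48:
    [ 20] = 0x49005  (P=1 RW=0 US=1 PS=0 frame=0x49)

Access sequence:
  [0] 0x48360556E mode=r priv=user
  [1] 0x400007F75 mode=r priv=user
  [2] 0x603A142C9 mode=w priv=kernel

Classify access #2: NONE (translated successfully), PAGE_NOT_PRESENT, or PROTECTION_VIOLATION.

Walk each access:
#0 VA=0x48360556E (r,user):
  lvl0: tbl 0x3B, slot 18 ⇒ 0x3C007 (P1/RW1/US1/PS0)
  lvl1: tbl 0x3C, slot 27 ⇒ 0x40007 (P1/RW1/US1/PS0)
  lvl2: tbl 0x40, slot 5 ⇒ 0x42007 (P1/RW1/US1/PS0)
  ✓ 0x4256E  — 3 lookups
#1 VA=0x400007F75 (r,user):
  lvl0: tbl 0x3B, slot 16 ⇒ 0x43007 (P1/RW1/US1/PS0)
  lvl1: tbl 0x43, slot 0 ⇒ 0x45007 (P1/RW1/US1/PS0)
  lvl2: tbl 0x45, slot 7 ⇒ 0x46007 (P1/RW1/US1/PS0)
  ✓ 0x46F75  — 3 lookups
#2 VA=0x603A142C9 (w,kernel):
  lvl0: tbl 0x3B, slot 24 ⇒ 0x47007 (P1/RW1/US1/PS0)
  lvl1: tbl 0x47, slot 29 ⇒ 0x48007 (P1/RW1/US1/PS0)
  lvl2: tbl 0x48, slot 20 ⇒ 0x49005 (P1/RW0/US1/PS0)
  → PROTECTION_VIOLATION  (3 entries read)

Access #2 fault: PROTECTION_VIOLATION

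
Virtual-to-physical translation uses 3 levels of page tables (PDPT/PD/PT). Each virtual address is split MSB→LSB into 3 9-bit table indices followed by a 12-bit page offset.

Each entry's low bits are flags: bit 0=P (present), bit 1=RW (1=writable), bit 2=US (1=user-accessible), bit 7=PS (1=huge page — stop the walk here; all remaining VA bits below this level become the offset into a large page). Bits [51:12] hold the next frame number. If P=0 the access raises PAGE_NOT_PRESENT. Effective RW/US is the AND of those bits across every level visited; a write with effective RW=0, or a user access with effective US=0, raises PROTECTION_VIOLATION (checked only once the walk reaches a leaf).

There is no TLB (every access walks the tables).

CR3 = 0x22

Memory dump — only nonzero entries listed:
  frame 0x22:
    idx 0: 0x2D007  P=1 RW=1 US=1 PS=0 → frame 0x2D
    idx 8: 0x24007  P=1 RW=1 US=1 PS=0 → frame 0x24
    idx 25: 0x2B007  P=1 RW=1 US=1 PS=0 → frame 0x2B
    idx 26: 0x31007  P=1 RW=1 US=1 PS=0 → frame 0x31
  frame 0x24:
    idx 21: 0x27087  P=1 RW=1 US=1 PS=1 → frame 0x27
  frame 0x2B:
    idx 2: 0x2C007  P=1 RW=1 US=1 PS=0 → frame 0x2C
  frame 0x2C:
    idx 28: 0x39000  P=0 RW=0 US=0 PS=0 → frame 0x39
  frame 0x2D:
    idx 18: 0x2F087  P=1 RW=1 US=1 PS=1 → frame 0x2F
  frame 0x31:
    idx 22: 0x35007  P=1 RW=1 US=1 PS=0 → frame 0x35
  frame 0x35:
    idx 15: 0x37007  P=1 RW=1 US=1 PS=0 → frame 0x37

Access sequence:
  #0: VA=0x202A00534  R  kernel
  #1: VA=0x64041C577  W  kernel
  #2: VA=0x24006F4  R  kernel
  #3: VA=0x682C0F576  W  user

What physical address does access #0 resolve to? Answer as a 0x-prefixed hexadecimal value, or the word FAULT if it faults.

Per-access translation:
#0 VA=0x202A00534 (r,kernel):
  L0 @0x22[8] → 0x24007  P=1,RW=1,US=1,PS=0
  L1 @0x24[21] → 0x27087  P=1,RW=1,US=1,PS=1
  ⇒ phys 0x27534 (huge @L1)  [2 reads]
#1 VA=0x64041C577 (w,kernel):
  L0 @0x22[25] → 0x2B007  P=1,RW=1,US=1,PS=0
  L1 @0x2B[2] → 0x2C007  P=1,RW=1,US=1,PS=0
  L2 @0x2C[28] → 0x39000  P=0,RW=0,US=0,PS=0
  ⇒ fault: PAGE_NOT_PRESENT  — 3 lookups
#2 VA=0x24006F4 (r,kernel):
  L0 @0x22[0] → 0x2D007  P=1,RW=1,US=1,PS=0
  L1 @0x2D[18] → 0x2F087  P=1,RW=1,US=1,PS=1
  ⇒ phys 0x2F6F4 (huge @L1)  [2 reads]
#3 VA=0x682C0F576 (w,user):
  L0 @0x22[26] → 0x31007  P=1,RW=1,US=1,PS=0
  L1 @0x31[22] → 0x35007  P=1,RW=1,US=1,PS=0
  L2 @0x35[15] → 0x37007  P=1,RW=1,US=1,PS=0
  ⇒ phys 0x37576  [3 reads]

Access #0 PA: 0x27534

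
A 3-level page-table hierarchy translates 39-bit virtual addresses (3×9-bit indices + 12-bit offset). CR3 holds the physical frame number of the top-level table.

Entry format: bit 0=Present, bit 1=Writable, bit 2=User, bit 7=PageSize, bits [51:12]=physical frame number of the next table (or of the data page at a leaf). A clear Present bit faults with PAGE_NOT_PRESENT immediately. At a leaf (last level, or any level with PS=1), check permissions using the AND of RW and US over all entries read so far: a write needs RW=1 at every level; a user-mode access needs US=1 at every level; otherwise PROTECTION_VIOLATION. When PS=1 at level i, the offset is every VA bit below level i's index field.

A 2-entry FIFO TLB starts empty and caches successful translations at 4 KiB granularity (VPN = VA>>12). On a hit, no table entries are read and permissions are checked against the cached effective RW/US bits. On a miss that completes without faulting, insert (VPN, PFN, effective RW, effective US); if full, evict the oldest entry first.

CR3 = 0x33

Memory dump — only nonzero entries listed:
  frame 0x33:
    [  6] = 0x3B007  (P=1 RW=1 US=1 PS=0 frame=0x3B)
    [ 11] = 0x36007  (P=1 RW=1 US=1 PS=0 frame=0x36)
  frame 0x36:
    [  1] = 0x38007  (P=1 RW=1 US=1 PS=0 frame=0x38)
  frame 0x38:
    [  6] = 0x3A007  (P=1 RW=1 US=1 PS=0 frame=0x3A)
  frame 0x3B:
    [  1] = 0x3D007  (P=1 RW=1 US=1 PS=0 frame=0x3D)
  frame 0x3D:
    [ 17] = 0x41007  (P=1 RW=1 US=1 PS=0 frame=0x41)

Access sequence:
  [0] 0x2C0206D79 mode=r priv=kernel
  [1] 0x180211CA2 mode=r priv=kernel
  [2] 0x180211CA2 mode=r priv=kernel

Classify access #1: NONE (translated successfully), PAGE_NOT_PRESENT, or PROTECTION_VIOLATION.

Walk each access:
#0 VA=0x2C0206D79 (r,kernel):
  L0: frame=0x33 idx=11 entry=0x36007 [P=1 RW=1 US=1 PS=0]
  L1: frame=0x36 idx=1 entry=0x38007 [P=1 RW=1 US=1 PS=0]
  L2: frame=0x38 idx=6 entry=0x3A007 [P=1 RW=1 US=1 PS=0]
  ⇒ phys 0x3AD79  [3 reads]
#1 VA=0x180211CA2 (r,kernel):
  L0: frame=0x33 idx=6 entry=0x3B007 [P=1 RW=1 US=1 PS=0]
  L1: frame=0x3B idx=1 entry=0x3D007 [P=1 RW=1 US=1 PS=0]
  L2: frame=0x3D idx=17 entry=0x41007 [P=1 RW=1 US=1 PS=0]
  ⇒ phys 0x41CA2  [3 reads]
#2 VA=0x180211CA2 (r,kernel):
  TLB hit vpn=0x180211 → PA=0x41CA2

Access #1 fault: NONE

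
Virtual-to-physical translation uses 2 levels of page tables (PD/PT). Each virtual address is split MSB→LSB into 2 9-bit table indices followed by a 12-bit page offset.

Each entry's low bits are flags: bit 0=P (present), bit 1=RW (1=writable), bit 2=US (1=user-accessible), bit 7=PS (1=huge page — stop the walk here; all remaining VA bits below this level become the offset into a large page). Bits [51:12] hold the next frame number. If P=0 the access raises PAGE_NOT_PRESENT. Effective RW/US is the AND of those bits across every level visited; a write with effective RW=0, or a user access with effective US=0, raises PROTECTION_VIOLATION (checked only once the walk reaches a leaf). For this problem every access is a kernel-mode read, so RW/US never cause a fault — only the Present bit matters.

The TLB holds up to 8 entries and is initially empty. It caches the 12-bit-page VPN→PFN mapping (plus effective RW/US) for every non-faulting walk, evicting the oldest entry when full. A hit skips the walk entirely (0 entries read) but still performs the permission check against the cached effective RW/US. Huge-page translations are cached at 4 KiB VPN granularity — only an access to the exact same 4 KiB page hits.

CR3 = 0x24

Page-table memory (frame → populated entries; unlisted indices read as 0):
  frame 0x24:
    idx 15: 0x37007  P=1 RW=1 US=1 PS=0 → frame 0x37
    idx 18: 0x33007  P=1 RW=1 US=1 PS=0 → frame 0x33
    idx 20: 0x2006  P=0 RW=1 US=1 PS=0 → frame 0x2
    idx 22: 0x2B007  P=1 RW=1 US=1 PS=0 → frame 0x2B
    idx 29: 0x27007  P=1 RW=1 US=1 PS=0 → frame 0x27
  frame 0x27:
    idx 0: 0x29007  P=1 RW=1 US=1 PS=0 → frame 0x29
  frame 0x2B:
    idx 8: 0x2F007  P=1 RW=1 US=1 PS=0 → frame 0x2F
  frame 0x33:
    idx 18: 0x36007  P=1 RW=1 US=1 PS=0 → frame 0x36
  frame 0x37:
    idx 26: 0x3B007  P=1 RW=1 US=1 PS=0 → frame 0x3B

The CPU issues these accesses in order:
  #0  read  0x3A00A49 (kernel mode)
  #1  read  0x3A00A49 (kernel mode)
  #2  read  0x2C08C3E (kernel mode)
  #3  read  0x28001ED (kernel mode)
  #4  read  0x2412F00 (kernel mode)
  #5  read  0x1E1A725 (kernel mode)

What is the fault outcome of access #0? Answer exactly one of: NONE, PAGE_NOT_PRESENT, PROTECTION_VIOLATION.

Trace:
#0 VA=0x3A00A49 (r,kernel):
  [0] read 0x24 idx=29: raw=0x27007 flags P=1 W=1 U=1 S=0
  [1] read 0x27 idx=0: raw=0x29007 flags P=1 W=1 U=1 S=0
  ✓ 0x29A49  — 2 lookups
#1 VA=0x3A00A49 (r,kernel):
  TLB hit vpn=0x3A00 → PA=0x29A49
#2 VA=0x2C08C3E (r,kernel):
  [0] read 0x24 idx=22: raw=0x2B007 flags P=1 W=1 U=1 S=0
  [1] read 0x2B idx=8: raw=0x2F007 flags P=1 W=1 U=1 S=0
  ✓ 0x2FC3E  — 2 lookups
#3 VA=0x28001ED (r,kernel):
  [0] read 0x24 idx=20: raw=0x2006 flags P=0 W=1 U=1 S=0
  → PAGE_NOT_PRESENT  (1 entries read)
#4 VA=0x2412F00 (r,kernel):
  [0] read 0x24 idx=18: raw=0x33007 flags P=1 W=1 U=1 S=0
  [1] read 0x33 idx=18: raw=0x36007 flags P=1 W=1 U=1 S=0
  ✓ 0x36F00  — 2 lookups
#5 VA=0x1E1A725 (r,kernel):
  [0] read 0x24 idx=15: raw=0x37007 flags P=1 W=1 U=1 S=0
  [1] read 0x37 idx=26: raw=0x3B007 flags P=1 W=1 U=1 S=0
  ✓ 0x3B725  — 2 lookups

Access #0 fault: NONE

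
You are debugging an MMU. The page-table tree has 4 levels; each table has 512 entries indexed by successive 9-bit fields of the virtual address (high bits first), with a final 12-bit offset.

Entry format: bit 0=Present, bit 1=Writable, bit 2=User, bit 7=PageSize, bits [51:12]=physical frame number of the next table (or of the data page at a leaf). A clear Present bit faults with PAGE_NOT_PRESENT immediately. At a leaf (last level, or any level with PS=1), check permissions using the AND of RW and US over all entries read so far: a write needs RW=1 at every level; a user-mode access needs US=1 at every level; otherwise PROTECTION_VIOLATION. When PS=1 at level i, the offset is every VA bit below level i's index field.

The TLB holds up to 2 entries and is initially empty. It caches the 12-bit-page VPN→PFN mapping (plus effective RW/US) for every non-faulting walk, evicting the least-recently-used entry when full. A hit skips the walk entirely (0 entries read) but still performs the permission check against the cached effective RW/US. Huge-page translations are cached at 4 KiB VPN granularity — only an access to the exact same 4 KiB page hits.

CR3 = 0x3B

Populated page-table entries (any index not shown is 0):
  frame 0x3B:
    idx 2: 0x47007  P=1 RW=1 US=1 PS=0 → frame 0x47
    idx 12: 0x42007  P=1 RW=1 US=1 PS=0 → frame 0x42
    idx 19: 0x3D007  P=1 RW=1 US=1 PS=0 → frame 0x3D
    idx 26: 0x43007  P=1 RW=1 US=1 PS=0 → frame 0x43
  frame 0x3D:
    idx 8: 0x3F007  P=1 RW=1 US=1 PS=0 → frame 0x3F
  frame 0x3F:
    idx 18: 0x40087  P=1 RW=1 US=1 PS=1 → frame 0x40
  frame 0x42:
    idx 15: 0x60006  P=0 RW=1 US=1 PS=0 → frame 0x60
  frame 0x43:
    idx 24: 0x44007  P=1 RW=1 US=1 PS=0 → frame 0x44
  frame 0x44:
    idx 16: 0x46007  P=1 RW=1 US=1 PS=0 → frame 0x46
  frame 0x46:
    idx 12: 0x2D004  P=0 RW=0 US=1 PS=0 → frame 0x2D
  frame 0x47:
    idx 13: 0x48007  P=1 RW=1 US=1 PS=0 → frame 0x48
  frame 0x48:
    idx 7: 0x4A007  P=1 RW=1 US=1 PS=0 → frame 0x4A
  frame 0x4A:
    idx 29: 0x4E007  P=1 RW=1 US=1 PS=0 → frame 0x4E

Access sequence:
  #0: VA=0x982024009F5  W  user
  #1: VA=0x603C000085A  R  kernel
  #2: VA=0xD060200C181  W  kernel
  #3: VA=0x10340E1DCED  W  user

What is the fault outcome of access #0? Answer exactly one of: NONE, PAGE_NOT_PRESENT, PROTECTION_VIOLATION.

Walk each access:
#0 VA=0x982024009F5 (w,user):
  [0] read 0x3B idx=19: raw=0x3D007 flags P=1 W=1 U=1 S=0
  [1] read 0x3D idx=8: raw=0x3F007 flags P=1 W=1 U=1 S=0
  [2] read 0x3F idx=18: raw=0x40087 flags P=1 W=1 U=1 S=1
  ⇒ phys 0x409F5 (huge @L2)  [3 reads]
#1 VA=0x603C000085A (r,kernel):
  [0] read 0x3B idx=12: raw=0x42007 flags P=1 W=1 U=1 S=0
  [1] read 0x42 idx=15: raw=0x60006 flags P=0 W=1 U=1 S=0
  ✗ PAGE_NOT_PRESENT  [2 reads]
#2 VA=0xD060200C181 (w,kernel):
  [0] read 0x3B idx=26: raw=0x43007 flags P=1 W=1 U=1 S=0
  [1] read 0x43 idx=24: raw=0x44007 flags P=1 W=1 U=1 S=0
  [2] read 0x44 idx=16: raw=0x46007 flags P=1 W=1 U=1 S=0
  [3] read 0x46 idx=12: raw=0x2D004 flags P=0 W=0 U=1 S=0
  ✗ PAGE_NOT_PRESENT  [4 reads]
#3 VA=0x10340E1DCED (w,user):
  [0] read 0x3B idx=2: raw=0x47007 flags P=1 W=1 U=1 S=0
  [1] read 0x47 idx=13: raw=0x48007 flags P=1 W=1 U=1 S=0
  [2] read 0x48 idx=7: raw=0x4A007 flags P=1 W=1 U=1 S=0
  [3] read 0x4A idx=29: raw=0x4E007 flags P=1 W=1 U=1 S=0
  ⇒ phys 0x4ECED  [4 reads]

Access #0 fault: NONE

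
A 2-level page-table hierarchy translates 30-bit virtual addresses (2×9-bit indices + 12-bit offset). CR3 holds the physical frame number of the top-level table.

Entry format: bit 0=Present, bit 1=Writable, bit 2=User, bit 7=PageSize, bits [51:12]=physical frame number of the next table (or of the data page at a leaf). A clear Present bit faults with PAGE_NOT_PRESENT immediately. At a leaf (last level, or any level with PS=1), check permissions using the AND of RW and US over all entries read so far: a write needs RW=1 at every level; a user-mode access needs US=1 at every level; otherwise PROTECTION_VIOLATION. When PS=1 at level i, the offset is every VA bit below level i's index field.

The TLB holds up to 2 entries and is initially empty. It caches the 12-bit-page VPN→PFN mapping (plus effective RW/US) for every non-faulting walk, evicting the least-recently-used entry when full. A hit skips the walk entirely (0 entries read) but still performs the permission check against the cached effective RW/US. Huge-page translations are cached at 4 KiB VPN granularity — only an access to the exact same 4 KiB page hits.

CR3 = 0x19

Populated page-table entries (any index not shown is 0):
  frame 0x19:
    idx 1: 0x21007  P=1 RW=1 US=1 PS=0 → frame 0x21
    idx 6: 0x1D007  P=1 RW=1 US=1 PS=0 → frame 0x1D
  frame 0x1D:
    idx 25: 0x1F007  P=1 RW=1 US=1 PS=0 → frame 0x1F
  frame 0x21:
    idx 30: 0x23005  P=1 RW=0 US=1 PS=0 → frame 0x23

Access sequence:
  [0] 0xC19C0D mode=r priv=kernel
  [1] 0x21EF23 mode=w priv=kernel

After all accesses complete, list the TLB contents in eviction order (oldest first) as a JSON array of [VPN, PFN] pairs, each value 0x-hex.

Walk each access:
#0 VA=0xC19C0D (r,kernel):
  L0 @0x19[6] → 0x1D007  P=1,RW=1,US=1,PS=0
  L1 @0x1D[25] → 0x1F007  P=1,RW=1,US=1,PS=0
  ⇒ phys 0x1FC0D  [2 reads]
#1 VA=0x21EF23 (w,kernel):
  L0 @0x19[1] → 0x21007  P=1,RW=1,US=1,PS=0
  L1 @0x21[30] → 0x23005  P=1,RW=0,US=1,PS=0
  → PROTECTION_VIOLATION  (2 entries read)

TLB: [["0xC19", "0x1F"]]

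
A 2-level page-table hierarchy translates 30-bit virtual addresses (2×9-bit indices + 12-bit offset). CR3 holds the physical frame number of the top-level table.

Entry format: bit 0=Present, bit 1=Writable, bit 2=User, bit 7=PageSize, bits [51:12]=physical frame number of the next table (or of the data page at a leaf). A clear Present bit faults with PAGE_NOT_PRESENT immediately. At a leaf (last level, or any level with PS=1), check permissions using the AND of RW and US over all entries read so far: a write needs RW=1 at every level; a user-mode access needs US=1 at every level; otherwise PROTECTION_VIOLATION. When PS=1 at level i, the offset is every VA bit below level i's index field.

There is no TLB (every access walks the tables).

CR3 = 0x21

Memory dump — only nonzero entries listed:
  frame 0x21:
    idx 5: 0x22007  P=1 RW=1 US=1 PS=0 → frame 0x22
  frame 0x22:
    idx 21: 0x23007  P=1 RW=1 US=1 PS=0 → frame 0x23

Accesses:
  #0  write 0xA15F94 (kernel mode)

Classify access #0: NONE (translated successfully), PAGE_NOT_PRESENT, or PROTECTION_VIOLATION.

Walk each access:
#0 VA=0xA15F94 (w,kernel):
  L0 @0x21[5] → 0x22007  P=1,RW=1,US=1,PS=0
  L1 @0x22[21] → 0x23007  P=1,RW=1,US=1,PS=0
  → PA=0x23F94  (2 entries read)

Access #0 fault: NONE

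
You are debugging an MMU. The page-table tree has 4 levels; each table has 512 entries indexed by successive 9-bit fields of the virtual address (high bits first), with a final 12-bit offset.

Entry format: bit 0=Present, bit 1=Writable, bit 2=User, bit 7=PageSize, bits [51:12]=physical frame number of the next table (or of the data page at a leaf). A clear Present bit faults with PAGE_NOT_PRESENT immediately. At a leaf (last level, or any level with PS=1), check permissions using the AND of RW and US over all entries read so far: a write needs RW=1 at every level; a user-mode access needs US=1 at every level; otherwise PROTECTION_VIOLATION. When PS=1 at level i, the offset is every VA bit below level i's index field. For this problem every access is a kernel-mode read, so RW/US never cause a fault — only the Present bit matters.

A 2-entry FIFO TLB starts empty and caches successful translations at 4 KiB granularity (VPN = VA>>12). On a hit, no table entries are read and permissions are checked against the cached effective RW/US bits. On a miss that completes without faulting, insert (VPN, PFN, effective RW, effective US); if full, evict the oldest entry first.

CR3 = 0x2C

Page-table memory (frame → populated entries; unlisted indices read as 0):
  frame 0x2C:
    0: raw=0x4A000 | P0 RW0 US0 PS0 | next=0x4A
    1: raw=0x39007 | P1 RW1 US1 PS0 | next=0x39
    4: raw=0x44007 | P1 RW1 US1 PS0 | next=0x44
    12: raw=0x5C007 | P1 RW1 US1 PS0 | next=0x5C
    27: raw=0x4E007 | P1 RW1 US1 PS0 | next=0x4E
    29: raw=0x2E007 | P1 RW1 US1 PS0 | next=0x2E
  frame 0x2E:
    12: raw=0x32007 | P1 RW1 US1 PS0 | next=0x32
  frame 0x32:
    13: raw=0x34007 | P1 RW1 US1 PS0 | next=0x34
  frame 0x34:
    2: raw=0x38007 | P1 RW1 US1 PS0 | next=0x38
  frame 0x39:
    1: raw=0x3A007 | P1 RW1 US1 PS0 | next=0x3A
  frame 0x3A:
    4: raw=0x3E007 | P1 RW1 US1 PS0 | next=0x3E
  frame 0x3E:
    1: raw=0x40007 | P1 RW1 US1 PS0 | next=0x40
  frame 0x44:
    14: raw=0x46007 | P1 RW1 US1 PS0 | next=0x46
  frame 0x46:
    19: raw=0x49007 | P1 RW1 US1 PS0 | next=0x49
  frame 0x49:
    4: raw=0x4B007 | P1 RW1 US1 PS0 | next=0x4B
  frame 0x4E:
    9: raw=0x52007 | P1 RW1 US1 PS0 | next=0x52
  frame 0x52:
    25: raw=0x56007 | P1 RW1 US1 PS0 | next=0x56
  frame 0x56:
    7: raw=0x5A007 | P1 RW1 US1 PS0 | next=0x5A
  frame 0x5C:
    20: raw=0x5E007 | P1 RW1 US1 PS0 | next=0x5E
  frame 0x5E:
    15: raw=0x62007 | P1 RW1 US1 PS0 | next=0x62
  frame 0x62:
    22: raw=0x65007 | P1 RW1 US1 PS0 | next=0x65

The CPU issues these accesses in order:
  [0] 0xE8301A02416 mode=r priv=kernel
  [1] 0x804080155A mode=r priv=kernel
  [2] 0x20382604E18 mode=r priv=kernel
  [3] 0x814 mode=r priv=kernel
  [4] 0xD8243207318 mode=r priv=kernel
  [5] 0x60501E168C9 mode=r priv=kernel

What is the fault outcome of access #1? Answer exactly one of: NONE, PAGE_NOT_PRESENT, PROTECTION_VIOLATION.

Walk each access:
#0 VA=0xE8301A02416 (r,kernel):
  lvl0: tbl 0x2C, slot 29 ⇒ 0x2E007 (P1/RW1/US1/PS0)
  lvl1: tbl 0x2E, slot 12 ⇒ 0x32007 (P1/RW1/US1/PS0)
  lvl2: tbl 0x32, slot 13 ⇒ 0x34007 (P1/RW1/US1/PS0)
  lvl3: tbl 0x34, slot 2 ⇒ 0x38007 (P1/RW1/US1/PS0)
  ⇒ phys 0x38416  [4 reads]
#1 VA=0x804080155A (r,kernel):
  lvl0: tbl 0x2C, slot 1 ⇒ 0x39007 (P1/RW1/US1/PS0)
  lvl1: tbl 0x39, slot 1 ⇒ 0x3A007 (P1/RW1/US1/PS0)
  lvl2: tbl 0x3A, slot 4 ⇒ 0x3E007 (P1/RW1/US1/PS0)
  lvl3: tbl 0x3E, slot 1 ⇒ 0x40007 (P1/RW1/US1/PS0)
  ⇒ phys 0x4055A  [4 reads]
#2 VA=0x20382604E18 (r,kernel):
  lvl0: tbl 0x2C, slot 4 ⇒ 0x44007 (P1/RW1/US1/PS0)
  lvl1: tbl 0x44, slot 14 ⇒ 0x46007 (P1/RW1/US1/PS0)
  lvl2: tbl 0x46, slot 19 ⇒ 0x49007 (P1/RW1/US1/PS0)
  lvl3: tbl 0x49, slot 4 ⇒ 0x4B007 (P1/RW1/US1/PS0)
  ⇒ phys 0x4BE18  [4 reads]
#3 VA=0x814 (r,kernel):
  lvl0: tbl 0x2C, slot 0 ⇒ 0x4A000 (P0/RW0/US0/PS0)
  → PAGE_NOT_PRESENT  (1 entries read)
#4 VA=0xD8243207318 (r,kernel):
  lvl0: tbl 0x2C, slot 27 ⇒ 0x4E007 (P1/RW1/US1/PS0)
  lvl1: tbl 0x4E, slot 9 ⇒ 0x52007 (P1/RW1/US1/PS0)
  lvl2: tbl 0x52, slot 25 ⇒ 0x56007 (P1/RW1/US1/PS0)
  lvl3: tbl 0x56, slot 7 ⇒ 0x5A007 (P1/RW1/US1/PS0)
  ⇒ phys 0x5A318  [4 reads]
#5 VA=0x60501E168C9 (r,kernel):
  lvl0: tbl 0x2C, slot 12 ⇒ 0x5C007 (P1/RW1/US1/PS0)
  lvl1: tbl 0x5C, slot 20 ⇒ 0x5E007 (P1/RW1/US1/PS0)
  lvl2: tbl 0x5E, slot 15 ⇒ 0x62007 (P1/RW1/US1/PS0)
  lvl3: tbl 0x62, slot 22 ⇒ 0x65007 (P1/RW1/US1/PS0)
  ⇒ phys 0x658C9  [4 reads]

Access #1 fault: NONE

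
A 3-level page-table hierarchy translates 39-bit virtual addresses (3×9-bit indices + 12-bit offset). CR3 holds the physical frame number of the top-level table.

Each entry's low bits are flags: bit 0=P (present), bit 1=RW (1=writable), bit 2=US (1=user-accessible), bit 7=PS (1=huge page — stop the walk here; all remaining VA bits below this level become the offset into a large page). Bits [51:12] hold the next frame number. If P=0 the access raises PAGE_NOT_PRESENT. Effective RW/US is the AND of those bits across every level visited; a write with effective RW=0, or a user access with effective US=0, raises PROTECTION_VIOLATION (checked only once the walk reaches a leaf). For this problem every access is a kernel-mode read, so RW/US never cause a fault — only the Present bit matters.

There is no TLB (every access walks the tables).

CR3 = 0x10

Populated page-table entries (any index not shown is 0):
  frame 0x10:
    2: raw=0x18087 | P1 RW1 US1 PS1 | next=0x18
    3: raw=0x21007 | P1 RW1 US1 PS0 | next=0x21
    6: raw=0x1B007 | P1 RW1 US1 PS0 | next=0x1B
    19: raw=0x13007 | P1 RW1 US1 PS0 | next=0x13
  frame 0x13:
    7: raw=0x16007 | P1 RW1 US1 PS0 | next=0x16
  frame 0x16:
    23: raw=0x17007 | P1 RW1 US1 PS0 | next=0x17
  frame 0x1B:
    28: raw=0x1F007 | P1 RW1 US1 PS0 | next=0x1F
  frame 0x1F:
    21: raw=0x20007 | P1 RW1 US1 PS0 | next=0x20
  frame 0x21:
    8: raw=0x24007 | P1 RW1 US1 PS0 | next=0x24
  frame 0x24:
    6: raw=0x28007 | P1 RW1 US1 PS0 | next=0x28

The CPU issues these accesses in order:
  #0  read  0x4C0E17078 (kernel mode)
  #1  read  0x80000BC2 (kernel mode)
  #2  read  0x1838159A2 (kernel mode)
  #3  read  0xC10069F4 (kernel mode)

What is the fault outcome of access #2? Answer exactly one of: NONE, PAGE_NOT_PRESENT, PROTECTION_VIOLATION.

Walk each access:
#0 VA=0x4C0E17078 (r,kernel):
  lvl0: tbl 0x10, slot 19 ⇒ 0x13007 (P1/RW1/US1/PS0)
  lvl1: tbl 0x13, slot 7 ⇒ 0x16007 (P1/RW1/US1/PS0)
  lvl2: tbl 0x16, slot 23 ⇒ 0x17007 (P1/RW1/US1/PS0)
  ✓ 0x17078  — 3 lookups
#1 VA=0x80000BC2 (r,kernel):
  lvl0: tbl 0x10, slot 2 ⇒ 0x18087 (P1/RW1/US1/PS1)
  ✓ 0x18BC2 (huge @L0)  — 1 lookups
#2 VA=0x1838159A2 (r,kernel):
  lvl0: tbl 0x10, slot 6 ⇒ 0x1B007 (P1/RW1/US1/PS0)
  lvl1: tbl 0x1B, slot 28 ⇒ 0x1F007 (P1/RW1/US1/PS0)
  lvl2: tbl 0x1F, slot 21 ⇒ 0x20007 (P1/RW1/US1/PS0)
  ✓ 0x209A2  — 3 lookups
#3 VA=0xC10069F4 (r,kernel):
  lvl0: tbl 0x10, slot 3 ⇒ 0x21007 (P1/RW1/US1/PS0)
  lvl1: tbl 0x21, slot 8 ⇒ 0x24007 (P1/RW1/US1/PS0)
  lvl2: tbl 0x24, slot 6 ⇒ 0x28007 (P1/RW1/US1/PS0)
  ✓ 0x289F4  — 3 lookups

Access #2 fault: NONE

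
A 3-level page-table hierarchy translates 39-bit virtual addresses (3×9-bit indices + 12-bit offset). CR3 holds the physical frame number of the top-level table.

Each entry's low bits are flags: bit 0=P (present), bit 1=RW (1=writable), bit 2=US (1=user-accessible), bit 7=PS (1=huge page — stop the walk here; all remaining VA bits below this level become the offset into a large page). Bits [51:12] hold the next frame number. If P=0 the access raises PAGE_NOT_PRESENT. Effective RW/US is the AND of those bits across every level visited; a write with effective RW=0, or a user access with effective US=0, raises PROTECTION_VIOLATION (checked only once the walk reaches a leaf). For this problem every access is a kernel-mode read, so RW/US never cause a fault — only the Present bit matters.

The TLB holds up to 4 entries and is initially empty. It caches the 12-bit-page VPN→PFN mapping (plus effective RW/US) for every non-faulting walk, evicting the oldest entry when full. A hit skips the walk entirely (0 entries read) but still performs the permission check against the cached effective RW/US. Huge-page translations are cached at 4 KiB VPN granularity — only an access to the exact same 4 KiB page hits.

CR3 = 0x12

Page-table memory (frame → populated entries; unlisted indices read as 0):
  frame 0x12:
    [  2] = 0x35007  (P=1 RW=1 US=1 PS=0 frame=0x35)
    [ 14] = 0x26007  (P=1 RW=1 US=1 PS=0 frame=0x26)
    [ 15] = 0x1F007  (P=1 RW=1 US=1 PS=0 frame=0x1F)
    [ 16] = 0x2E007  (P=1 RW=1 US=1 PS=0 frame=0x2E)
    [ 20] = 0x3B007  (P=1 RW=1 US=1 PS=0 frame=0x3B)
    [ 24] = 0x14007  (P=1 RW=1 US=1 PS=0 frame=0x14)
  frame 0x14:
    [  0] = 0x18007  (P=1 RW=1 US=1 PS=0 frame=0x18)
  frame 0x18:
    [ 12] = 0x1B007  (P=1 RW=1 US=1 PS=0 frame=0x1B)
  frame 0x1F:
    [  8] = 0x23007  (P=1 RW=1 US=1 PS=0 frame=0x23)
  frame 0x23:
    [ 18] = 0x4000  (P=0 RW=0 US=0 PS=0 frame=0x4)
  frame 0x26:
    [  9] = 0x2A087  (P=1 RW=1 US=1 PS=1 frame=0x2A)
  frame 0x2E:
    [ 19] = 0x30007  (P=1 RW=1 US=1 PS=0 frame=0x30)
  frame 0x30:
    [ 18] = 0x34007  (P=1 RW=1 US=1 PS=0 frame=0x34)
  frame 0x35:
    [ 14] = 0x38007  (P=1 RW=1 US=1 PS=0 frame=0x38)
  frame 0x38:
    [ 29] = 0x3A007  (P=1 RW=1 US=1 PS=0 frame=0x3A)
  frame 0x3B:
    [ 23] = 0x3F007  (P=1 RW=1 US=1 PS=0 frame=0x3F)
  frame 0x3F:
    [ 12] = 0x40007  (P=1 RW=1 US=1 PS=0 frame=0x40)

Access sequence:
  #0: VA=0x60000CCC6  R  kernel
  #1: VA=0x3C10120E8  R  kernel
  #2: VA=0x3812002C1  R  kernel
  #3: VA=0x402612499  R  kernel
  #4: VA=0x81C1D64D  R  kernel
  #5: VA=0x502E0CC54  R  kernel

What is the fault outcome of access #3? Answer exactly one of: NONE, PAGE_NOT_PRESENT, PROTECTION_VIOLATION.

Walk each access:
#0 VA=0x60000CCC6 (r,kernel):
  [0] read 0x12 idx=24: raw=0x14007 flags P=1 W=1 U=1 S=0
  [1] read 0x14 idx=0: raw=0x18007 flags P=1 W=1 U=1 S=0
  [2] read 0x18 idx=12: raw=0x1B007 flags P=1 W=1 U=1 S=0
  → PA=0x1BCC6  (3 entries read)
#1 VA=0x3C10120E8 (r,kernel):
  [0] read 0x12 idx=15: raw=0x1F007 flags P=1 W=1 U=1 S=0
  [1] read 0x1F idx=8: raw=0x23007 flags P=1 W=1 U=1 S=0
  [2] read 0x23 idx=18: raw=0x4000 flags P=0 W=0 U=0 S=0
  → PAGE_NOT_PRESENT  (3 entries read)
#2 VA=0x3812002C1 (r,kernel):
  [0] read 0x12 idx=14: raw=0x26007 flags P=1 W=1 U=1 S=0
  [1] read 0x26 idx=9: raw=0x2A087 flags P=1 W=1 U=1 S=1
  → PA=0x2A2C1 (huge @L1)  (2 entries read)
#3 VA=0x402612499 (r,kernel):
  [0] read 0x12 idx=16: raw=0x2E007 flags P=1 W=1 U=1 S=0
  [1] read 0x2E idx=19: raw=0x30007 flags P=1 W=1 U=1 S=0
  [2] read 0x30 idx=18: raw=0x34007 flags P=1 W=1 U=1 S=0
  → PA=0x34499  (3 entries read)
#4 VA=0x81C1D64D (r,kernel):
  [0] read 0x12 idx=2: raw=0x35007 flags P=1 W=1 U=1 S=0
  [1] read 0x35 idx=14: raw=0x38007 flags P=1 W=1 U=1 S=0
  [2] read 0x38 idx=29: raw=0x3A007 flags P=1 W=1 U=1 S=0
  → PA=0x3A64D  (3 entries read)
#5 VA=0x502E0CC54 (r,kernel):
  [0] read 0x12 idx=20: raw=0x3B007 flags P=1 W=1 U=1 S=0
  [1] read 0x3B idx=23: raw=0x3F007 flags P=1 W=1 U=1 S=0
  [2] read 0x3F idx=12: raw=0x40007 flags P=1 W=1 U=1 S=0
  → PA=0x40C54  (3 entries read)

Access #3 fault: NONE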